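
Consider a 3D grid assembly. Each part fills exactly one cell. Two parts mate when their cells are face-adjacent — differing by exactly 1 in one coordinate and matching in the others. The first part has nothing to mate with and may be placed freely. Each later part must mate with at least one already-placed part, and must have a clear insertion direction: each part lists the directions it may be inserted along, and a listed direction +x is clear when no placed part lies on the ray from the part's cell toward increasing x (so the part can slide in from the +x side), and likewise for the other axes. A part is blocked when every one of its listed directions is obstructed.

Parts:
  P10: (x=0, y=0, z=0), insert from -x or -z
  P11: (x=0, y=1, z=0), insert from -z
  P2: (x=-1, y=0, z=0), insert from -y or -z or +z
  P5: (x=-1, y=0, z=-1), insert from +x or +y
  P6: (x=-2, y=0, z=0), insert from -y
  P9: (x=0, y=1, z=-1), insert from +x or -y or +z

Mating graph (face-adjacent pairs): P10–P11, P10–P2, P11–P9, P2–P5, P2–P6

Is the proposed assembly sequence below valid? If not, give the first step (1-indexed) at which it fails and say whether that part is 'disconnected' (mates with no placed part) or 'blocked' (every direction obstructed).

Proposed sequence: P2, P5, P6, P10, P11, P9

1. P2@(-1, 0, 0) [-y clear] — {P2}
2. P5@(-1, 0, -1) [+x clear] — {P2, P5}
3. P6@(-2, 0, 0) [-y clear] — {P2, P5, P6}
4. P10@(0, 0, 0) [-z clear] — {P10, P2, P5, P6}
5. P11@(0, 1, 0) [-z clear] — {P10, P11, P2, P5, P6}
6. P9@(0, 1, -1) [+x clear] — {P10, P11, P2, P5, P6, P9}

Valid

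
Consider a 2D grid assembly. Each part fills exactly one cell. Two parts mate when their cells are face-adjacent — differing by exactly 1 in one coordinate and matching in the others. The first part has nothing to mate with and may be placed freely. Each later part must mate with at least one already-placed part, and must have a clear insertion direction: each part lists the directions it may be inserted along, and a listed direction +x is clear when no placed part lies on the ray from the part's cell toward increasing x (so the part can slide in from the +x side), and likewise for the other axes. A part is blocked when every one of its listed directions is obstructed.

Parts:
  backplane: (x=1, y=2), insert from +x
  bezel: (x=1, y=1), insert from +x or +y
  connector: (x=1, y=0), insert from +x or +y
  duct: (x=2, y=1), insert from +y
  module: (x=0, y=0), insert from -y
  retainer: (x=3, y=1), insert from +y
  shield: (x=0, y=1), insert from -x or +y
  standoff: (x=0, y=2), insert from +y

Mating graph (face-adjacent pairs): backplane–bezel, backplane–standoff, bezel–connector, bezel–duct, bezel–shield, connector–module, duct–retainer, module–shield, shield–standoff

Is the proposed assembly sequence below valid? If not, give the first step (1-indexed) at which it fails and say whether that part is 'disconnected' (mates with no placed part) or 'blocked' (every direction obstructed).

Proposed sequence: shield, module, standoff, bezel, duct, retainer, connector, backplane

1. shield@(0, 1) [-x clear] — {shield}
2. module@(0, 0) [-y clear] — {module, shield}
3. standoff@(0, 2) [+y clear] — {module, shield, standoff}
4. bezel@(1, 1) [+x clear] — {bezel, module, shield, standoff}
5. duct@(2, 1) [+y clear] — {bezel, duct, module, shield, standoff}
6. retainer@(3, 1) [+y clear] — {bezel, duct, module, retainer, shield, standoff}
7. connector@(1, 0) [+x clear] — {bezel, connector, duct, module, retainer, shield, standoff}
8. backplane@(1, 2) [+x clear] — {backplane, bezel, connector, duct, module, retainer, shield, standoff}

Valid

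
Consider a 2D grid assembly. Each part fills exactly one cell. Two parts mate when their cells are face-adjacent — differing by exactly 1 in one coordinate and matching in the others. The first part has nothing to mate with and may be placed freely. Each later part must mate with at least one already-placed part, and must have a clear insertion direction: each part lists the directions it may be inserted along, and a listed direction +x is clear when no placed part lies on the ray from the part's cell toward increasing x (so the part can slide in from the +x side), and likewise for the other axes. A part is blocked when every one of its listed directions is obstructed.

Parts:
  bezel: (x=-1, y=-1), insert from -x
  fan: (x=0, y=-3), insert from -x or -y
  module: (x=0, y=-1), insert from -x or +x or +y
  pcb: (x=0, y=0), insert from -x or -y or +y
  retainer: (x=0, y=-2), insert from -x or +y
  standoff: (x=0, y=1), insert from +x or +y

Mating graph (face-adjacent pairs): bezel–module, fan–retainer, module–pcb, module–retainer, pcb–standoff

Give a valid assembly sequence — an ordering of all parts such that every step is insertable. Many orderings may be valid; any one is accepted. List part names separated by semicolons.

standoff; pcb; module; retainer; fan; bezel

1. standoff@(0, 1) [+x clear] — {standoff}
2. pcb@(0, 0) [-x clear] — {pcb, standoff}
3. module@(0, -1) [-x clear] — {module, pcb, standoff}
4. retainer@(0, -2) [-x clear] — {module, pcb, retainer, standoff}
5. fan@(0, -3) [-x clear] — {fan, module, pcb, retainer, standoff}
6. bezel@(-1, -1) [-x clear] — {bezel, fan, module, pcb, retainer, standoff}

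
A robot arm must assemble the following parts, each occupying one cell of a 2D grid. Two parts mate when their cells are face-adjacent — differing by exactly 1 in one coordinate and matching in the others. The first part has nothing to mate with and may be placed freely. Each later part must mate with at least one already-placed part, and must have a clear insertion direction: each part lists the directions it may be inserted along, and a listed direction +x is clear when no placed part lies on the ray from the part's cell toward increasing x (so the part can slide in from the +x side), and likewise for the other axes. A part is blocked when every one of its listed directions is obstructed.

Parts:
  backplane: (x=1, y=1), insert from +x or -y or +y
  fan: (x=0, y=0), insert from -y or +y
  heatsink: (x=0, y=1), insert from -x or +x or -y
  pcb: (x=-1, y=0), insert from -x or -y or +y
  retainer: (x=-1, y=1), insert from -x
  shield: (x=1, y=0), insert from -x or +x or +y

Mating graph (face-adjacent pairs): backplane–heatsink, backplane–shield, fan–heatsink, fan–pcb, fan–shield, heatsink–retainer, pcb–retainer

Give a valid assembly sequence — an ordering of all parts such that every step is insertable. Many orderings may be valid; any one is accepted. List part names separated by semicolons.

1. fan@(0, 0) [-y clear] — {fan}
2. pcb@(-1, 0) [-x clear] — {fan, pcb}
3. retainer@(-1, 1) [-x clear] — {fan, pcb, retainer}
4. shield@(1, 0) [+x clear] — {fan, pcb, retainer, shield}
5. heatsink@(0, 1) [+x clear] — {fan, heatsink, pcb, retainer, shield}
6. backplane@(1, 1) [+x clear] — {backplane, fan, heatsink, pcb, retainer, shield}

fan; pcb; retainer; shield; heatsink; backplane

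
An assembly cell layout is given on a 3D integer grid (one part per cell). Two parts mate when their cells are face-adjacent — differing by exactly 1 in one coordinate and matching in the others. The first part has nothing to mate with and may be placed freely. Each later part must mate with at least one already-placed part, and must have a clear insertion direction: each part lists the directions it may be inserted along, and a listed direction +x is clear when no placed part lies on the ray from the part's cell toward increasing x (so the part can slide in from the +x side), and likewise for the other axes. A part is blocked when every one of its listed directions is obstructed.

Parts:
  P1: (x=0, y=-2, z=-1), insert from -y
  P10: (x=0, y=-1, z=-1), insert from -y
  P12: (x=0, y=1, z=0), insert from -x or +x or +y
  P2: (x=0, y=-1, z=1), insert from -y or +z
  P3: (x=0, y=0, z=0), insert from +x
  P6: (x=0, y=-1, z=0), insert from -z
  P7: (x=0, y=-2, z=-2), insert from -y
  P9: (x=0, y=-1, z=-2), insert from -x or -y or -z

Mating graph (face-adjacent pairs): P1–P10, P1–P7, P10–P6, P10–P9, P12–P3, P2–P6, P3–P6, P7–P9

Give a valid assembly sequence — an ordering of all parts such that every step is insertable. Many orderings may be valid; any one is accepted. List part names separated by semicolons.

P2; P6; P10; P9; P1; P7; P3; P12

1. P2@(0, -1, 1) [-y clear] — {P2}
2. P6@(0, -1, 0) [-z clear] — {P2, P6}
3. P10@(0, -1, -1) [-y clear] — {P10, P2, P6}
4. P9@(0, -1, -2) [-x clear] — {P10, P2, P6, P9}
5. P1@(0, -2, -1) [-y clear] — {P1, P10, P2, P6, P9}
6. P7@(0, -2, -2) [-y clear] — {P1, P10, P2, P6, P7, P9}
7. P3@(0, 0, 0) [+x clear] — {P1, P10, P2, P3, P6, P7, P9}
8. P12@(0, 1, 0) [-x clear] — {P1, P10, P12, P2, P3, P6, P7, P9}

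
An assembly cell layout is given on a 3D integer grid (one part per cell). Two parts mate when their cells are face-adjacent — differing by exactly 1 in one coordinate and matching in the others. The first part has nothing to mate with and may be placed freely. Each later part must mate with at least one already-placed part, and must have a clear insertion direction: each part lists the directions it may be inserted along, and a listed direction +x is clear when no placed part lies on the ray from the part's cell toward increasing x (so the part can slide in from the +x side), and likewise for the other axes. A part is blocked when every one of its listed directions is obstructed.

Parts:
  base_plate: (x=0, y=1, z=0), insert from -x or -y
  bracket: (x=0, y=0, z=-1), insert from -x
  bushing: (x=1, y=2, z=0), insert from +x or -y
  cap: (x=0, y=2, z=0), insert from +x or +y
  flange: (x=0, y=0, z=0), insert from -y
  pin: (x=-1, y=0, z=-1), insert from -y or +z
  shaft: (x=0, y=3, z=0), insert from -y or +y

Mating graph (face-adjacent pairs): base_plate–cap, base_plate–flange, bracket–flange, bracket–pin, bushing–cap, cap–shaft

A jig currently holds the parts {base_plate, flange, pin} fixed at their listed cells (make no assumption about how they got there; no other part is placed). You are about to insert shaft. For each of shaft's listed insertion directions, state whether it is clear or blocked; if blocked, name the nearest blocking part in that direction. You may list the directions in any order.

+y: clear; -y: blocked by base_plate

-y: nearest on ray is base_plate@(0, 1, 0) ⇒ blocked
+y: ray from shaft(0, 3, 0) has no placed part ⇒ clear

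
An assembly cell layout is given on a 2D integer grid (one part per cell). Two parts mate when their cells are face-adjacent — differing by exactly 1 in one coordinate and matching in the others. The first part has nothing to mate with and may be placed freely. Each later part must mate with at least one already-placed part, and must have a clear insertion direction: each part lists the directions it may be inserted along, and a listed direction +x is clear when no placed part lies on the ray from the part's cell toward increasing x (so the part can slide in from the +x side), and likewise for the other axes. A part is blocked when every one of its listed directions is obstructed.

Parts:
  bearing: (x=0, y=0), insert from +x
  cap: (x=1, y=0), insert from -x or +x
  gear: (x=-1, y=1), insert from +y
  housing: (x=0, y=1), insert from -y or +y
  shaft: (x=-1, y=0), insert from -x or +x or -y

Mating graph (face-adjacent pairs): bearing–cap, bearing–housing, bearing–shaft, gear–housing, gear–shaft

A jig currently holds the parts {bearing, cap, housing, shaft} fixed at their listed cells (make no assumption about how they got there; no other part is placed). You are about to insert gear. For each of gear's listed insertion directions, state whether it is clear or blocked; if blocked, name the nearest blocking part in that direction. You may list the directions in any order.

+y: clear

+y: ray from gear(-1, 1) has no placed part ⇒ clear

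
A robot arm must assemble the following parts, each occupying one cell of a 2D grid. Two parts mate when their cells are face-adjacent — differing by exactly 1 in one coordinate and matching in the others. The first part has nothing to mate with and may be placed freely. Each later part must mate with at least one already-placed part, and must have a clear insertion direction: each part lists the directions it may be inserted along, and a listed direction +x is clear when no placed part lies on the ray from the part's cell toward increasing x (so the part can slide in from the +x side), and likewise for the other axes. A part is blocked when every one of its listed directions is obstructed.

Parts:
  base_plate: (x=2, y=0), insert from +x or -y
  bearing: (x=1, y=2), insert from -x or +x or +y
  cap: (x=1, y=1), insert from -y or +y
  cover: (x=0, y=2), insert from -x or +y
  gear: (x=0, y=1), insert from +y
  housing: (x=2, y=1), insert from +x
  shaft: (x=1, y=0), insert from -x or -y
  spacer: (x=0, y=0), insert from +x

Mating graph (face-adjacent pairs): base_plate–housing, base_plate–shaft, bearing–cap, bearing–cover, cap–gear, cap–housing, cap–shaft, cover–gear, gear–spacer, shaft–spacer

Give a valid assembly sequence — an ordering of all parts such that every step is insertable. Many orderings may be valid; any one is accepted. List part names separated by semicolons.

bearing; cap; housing; gear; spacer; shaft; cover; base_plate

1. bearing@(1, 2) [-x clear] — {bearing}
2. cap@(1, 1) [-y clear] — {bearing, cap}
3. housing@(2, 1) [+x clear] — {bearing, cap, housing}
4. gear@(0, 1) [+y clear] — {bearing, cap, gear, housing}
5. spacer@(0, 0) [+x clear] — {bearing, cap, gear, housing, spacer}
6. shaft@(1, 0) [-y clear] — {bearing, cap, gear, housing, shaft, spacer}
7. cover@(0, 2) [-x clear] — {bearing, cap, cover, gear, housing, shaft, spacer}
8. base_plate@(2, 0) [+x clear] — {base_plate, bearing, cap, cover, gear, housing, shaft, spacer}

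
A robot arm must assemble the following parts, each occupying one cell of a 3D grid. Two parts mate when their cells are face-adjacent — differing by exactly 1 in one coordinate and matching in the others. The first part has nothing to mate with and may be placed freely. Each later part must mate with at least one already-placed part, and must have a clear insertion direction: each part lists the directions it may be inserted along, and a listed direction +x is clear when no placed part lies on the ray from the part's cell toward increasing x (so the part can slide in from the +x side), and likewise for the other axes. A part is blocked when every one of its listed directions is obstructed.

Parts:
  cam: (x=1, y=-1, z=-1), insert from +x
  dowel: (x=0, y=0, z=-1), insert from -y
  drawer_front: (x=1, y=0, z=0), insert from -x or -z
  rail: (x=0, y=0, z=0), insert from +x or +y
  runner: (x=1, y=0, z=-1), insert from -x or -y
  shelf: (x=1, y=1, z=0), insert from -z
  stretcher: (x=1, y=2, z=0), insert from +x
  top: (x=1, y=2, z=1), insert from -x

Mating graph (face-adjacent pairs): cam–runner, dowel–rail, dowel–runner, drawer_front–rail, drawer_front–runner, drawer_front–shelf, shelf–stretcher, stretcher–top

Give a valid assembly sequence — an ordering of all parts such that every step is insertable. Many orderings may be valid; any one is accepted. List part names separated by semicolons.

1. top@(1, 2, 1) [-x clear] — {top}
2. stretcher@(1, 2, 0) [+x clear] — {stretcher, top}
3. shelf@(1, 1, 0) [-z clear] — {shelf, stretcher, top}
4. drawer_front@(1, 0, 0) [-x clear] — {drawer_front, shelf, stretcher, top}
5. runner@(1, 0, -1) [-x clear] — {drawer_front, runner, shelf, stretcher, top}
6. rail@(0, 0, 0) [+y clear] — {drawer_front, rail, runner, shelf, stretcher, top}
7. cam@(1, -1, -1) [+x clear] — {cam, drawer_front, rail, runner, shelf, stretcher, top}
8. dowel@(0, 0, -1) [-y clear] — {cam, dowel, drawer_front, rail, runner, shelf, stretcher, top}

top; stretcher; shelf; drawer_front; runner; rail; cam; dowel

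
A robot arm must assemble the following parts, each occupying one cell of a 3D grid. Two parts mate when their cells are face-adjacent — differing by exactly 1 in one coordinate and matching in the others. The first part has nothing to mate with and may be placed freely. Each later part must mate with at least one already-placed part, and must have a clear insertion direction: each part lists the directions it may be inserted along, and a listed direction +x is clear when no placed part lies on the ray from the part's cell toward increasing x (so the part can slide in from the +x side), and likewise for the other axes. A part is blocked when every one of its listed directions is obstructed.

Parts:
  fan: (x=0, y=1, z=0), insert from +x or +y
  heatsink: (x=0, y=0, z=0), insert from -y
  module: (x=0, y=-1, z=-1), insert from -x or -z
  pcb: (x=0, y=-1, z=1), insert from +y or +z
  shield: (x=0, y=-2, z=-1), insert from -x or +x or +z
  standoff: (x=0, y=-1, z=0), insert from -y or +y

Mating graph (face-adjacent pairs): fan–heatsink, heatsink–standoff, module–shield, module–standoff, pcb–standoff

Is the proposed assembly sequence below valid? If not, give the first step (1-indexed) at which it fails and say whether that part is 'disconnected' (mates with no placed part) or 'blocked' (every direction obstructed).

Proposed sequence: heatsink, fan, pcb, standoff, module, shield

1. heatsink@(0, 0, 0) [-y clear] — {heatsink}
2. fan@(0, 1, 0) [+x clear] — {fan, heatsink}
3. pcb@(0, -1, 1) — no placed neighbour ⇒ disconnected

Invalid at step 3 (disconnected)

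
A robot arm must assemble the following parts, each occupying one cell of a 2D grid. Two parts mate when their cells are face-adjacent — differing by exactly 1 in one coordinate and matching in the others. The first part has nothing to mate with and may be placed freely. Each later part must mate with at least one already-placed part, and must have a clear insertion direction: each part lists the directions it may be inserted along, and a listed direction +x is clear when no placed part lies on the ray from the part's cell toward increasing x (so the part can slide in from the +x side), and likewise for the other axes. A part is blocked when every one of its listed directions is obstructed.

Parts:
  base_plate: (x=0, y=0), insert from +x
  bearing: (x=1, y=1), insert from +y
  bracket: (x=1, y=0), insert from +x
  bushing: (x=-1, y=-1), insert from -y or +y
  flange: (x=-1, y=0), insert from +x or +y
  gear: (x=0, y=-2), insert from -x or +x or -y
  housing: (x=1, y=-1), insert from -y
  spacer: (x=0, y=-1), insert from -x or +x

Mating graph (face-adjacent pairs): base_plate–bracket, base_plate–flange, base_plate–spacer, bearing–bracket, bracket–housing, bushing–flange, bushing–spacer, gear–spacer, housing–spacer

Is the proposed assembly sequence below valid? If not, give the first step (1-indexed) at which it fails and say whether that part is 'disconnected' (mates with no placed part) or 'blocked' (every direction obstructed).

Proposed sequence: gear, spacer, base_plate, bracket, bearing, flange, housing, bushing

1. gear@(0, -2) [-x clear] — {gear}
2. spacer@(0, -1) [-x clear] — {gear, spacer}
3. base_plate@(0, 0) [+x clear] — {base_plate, gear, spacer}
4. bracket@(1, 0) [+x clear] — {base_plate, bracket, gear, spacer}
5. bearing@(1, 1) [+y clear] — {base_plate, bearing, bracket, gear, spacer}
6. flange@(-1, 0) [+y clear] — {base_plate, bearing, bracket, flange, gear, spacer}
7. housing@(1, -1) [-y clear] — {base_plate, bearing, bracket, flange, gear, housing, spacer}
8. bushing@(-1, -1) [-y clear] — {base_plate, bearing, bracket, bushing, flange, gear, housing, spacer}

Valid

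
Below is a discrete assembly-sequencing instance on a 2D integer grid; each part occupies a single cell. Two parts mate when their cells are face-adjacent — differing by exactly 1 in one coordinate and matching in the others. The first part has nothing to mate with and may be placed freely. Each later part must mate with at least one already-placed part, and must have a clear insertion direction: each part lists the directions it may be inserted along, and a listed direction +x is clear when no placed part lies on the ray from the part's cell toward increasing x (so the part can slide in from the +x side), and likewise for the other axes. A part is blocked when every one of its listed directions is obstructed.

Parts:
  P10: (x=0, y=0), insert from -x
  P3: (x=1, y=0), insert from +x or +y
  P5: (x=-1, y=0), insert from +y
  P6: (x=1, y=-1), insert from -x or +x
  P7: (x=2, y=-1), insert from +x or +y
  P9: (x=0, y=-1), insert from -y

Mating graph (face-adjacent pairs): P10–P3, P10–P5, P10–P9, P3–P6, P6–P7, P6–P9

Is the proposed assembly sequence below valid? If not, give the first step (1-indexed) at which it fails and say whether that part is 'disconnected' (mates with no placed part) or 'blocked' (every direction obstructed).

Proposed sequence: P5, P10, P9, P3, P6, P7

Invalid at step 2 (blocked)

1. P5@(-1, 0) [+y clear] — {P5}
2. P10@(0, 0) — -x all obstructed ⇒ blocked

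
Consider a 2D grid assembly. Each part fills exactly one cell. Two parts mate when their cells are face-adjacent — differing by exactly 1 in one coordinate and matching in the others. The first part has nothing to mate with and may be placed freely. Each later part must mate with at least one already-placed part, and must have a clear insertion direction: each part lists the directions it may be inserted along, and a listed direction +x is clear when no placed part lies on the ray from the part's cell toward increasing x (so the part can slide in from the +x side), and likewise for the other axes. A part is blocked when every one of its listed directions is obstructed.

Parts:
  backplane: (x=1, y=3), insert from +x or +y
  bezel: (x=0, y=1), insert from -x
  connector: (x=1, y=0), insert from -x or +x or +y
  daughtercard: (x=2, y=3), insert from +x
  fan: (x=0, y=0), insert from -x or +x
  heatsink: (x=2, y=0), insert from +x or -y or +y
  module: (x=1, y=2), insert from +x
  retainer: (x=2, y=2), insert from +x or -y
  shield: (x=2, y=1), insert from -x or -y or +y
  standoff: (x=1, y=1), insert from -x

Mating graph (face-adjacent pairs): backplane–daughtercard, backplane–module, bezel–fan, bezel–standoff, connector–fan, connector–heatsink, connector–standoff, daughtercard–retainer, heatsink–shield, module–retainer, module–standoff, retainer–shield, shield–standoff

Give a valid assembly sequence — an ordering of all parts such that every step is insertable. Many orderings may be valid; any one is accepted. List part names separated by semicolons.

daughtercard; backplane; module; retainer; standoff; bezel; shield; heatsink; connector; fan

1. daughtercard@(2, 3) [+x clear] — {daughtercard}
2. backplane@(1, 3) [+y clear] — {backplane, daughtercard}
3. module@(1, 2) [+x clear] — {backplane, daughtercard, module}
4. retainer@(2, 2) [+x clear] — {backplane, daughtercard, module, retainer}
5. standoff@(1, 1) [-x clear] — {backplane, daughtercard, module, retainer, standoff}
6. bezel@(0, 1) [-x clear] — {backplane, bezel, daughtercard, module, retainer, standoff}
7. shield@(2, 1) [-y clear] — {backplane, bezel, daughtercard, module, retainer, shield, standoff}
8. heatsink@(2, 0) [+x clear] — {backplane, bezel, daughtercard, heatsink, module, retainer, shield, standoff}
9. connector@(1, 0) [-x clear] — {backplane, bezel, connector, daughtercard, heatsink, module, retainer, shield, standoff}
10. fan@(0, 0) [-x clear] — {backplane, bezel, connector, daughtercard, fan, heatsink, module, retainer, shield, standoff}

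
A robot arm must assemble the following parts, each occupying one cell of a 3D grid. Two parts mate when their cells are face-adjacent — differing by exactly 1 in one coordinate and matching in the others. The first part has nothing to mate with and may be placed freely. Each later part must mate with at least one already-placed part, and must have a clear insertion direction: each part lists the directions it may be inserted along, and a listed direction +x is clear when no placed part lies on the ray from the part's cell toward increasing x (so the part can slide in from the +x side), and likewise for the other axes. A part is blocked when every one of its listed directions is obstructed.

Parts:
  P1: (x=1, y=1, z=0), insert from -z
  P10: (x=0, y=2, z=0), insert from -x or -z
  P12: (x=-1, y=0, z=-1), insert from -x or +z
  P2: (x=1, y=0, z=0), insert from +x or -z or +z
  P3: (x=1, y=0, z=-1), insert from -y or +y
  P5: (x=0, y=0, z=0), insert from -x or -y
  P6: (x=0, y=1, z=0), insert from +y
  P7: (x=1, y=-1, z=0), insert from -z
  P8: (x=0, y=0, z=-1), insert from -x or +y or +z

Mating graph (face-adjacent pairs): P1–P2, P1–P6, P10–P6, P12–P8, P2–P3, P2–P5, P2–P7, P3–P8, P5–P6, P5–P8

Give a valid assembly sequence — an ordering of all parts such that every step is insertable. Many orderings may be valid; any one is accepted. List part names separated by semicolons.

1. P7@(1, -1, 0) [-z clear] — {P7}
2. P2@(1, 0, 0) [+x clear] — {P2, P7}
3. P1@(1, 1, 0) [-z clear] — {P1, P2, P7}
4. P5@(0, 0, 0) [-x clear] — {P1, P2, P5, P7}
5. P3@(1, 0, -1) [-y clear] — {P1, P2, P3, P5, P7}
6. P6@(0, 1, 0) [+y clear] — {P1, P2, P3, P5, P6, P7}
7. P10@(0, 2, 0) [-x clear] — {P1, P10, P2, P3, P5, P6, P7}
8. P8@(0, 0, -1) [-x clear] — {P1, P10, P2, P3, P5, P6, P7, P8}
9. P12@(-1, 0, -1) [-x clear] — {P1, P10, P12, P2, P3, P5, P6, P7, P8}

P7; P2; P1; P5; P3; P6; P10; P8; P12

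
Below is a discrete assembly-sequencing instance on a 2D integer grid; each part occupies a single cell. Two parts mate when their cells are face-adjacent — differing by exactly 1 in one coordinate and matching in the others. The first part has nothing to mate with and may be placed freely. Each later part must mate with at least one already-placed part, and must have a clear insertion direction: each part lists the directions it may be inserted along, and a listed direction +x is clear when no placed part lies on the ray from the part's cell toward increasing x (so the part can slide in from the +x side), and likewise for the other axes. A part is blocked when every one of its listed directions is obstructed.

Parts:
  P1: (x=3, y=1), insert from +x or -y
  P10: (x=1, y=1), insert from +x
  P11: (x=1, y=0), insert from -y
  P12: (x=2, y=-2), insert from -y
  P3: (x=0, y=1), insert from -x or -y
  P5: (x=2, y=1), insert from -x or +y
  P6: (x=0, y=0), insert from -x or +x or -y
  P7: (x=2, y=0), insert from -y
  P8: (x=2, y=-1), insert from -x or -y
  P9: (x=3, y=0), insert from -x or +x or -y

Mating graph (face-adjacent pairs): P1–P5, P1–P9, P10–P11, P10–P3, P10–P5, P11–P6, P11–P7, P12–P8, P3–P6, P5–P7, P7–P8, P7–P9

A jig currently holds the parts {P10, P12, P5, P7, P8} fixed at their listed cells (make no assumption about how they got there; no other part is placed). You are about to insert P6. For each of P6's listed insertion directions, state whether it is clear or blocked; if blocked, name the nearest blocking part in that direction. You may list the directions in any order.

+x: blocked by P7; -x: clear; -y: clear

-x: ray from P6(0, 0) has no placed part ⇒ clear
+x: nearest on ray is P7@(2, 0) ⇒ blocked
-y: ray from P6(0, 0) has no placed part ⇒ clear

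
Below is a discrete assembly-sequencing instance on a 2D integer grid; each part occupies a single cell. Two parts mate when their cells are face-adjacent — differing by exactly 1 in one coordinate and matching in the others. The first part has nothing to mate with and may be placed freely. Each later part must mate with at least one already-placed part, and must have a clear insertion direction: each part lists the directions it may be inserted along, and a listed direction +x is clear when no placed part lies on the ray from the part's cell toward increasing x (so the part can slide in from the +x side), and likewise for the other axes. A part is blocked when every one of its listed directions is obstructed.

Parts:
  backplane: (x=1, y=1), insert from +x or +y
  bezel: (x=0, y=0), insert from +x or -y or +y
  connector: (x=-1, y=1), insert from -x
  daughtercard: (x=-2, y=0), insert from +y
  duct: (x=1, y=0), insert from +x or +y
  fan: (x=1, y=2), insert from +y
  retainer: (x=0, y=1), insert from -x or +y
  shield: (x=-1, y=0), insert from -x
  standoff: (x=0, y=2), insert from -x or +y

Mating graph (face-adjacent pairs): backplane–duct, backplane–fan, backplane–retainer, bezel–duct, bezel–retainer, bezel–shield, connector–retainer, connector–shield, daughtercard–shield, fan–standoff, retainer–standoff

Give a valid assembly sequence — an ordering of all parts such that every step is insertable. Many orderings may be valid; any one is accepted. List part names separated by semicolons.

1. shield@(-1, 0) [-x clear] — {shield}
2. connector@(-1, 1) [-x clear] — {connector, shield}
3. daughtercard@(-2, 0) [+y clear] — {connector, daughtercard, shield}
4. bezel@(0, 0) [+x clear] — {bezel, connector, daughtercard, shield}
5. duct@(1, 0) [+x clear] — {bezel, connector, daughtercard, duct, shield}
6. backplane@(1, 1) [+x clear] — {backplane, bezel, connector, daughtercard, duct, shield}
7. fan@(1, 2) [+y clear] — {backplane, bezel, connector, daughtercard, duct, fan, shield}
8. retainer@(0, 1) [+y clear] — {backplane, bezel, connector, daughtercard, duct, fan, retainer, shield}
9. standoff@(0, 2) [-x clear] — {backplane, bezel, connector, daughtercard, duct, fan, retainer, shield, standoff}

shield; connector; daughtercard; bezel; duct; backplane; fan; retainer; standoff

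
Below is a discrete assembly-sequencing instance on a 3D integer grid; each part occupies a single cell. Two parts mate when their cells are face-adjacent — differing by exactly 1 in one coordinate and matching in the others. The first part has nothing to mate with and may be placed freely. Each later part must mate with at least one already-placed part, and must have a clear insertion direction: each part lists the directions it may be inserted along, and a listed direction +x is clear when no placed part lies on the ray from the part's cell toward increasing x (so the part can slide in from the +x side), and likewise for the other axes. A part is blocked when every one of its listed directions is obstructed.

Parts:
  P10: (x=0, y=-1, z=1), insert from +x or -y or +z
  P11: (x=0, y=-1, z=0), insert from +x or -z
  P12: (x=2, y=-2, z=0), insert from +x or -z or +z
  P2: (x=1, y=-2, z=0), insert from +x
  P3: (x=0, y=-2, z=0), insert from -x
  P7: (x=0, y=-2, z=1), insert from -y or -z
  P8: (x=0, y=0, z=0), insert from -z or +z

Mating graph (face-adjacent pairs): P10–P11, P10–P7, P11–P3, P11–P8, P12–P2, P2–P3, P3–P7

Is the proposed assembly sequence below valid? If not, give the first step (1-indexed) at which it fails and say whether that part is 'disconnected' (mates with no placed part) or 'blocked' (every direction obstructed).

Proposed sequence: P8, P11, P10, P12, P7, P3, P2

1. P8@(0, 0, 0) [-z clear] — {P8}
2. P11@(0, -1, 0) [+x clear] — {P11, P8}
3. P10@(0, -1, 1) [+x clear] — {P10, P11, P8}
4. P12@(2, -2, 0) — no placed neighbour ⇒ disconnected

Invalid at step 4 (disconnected)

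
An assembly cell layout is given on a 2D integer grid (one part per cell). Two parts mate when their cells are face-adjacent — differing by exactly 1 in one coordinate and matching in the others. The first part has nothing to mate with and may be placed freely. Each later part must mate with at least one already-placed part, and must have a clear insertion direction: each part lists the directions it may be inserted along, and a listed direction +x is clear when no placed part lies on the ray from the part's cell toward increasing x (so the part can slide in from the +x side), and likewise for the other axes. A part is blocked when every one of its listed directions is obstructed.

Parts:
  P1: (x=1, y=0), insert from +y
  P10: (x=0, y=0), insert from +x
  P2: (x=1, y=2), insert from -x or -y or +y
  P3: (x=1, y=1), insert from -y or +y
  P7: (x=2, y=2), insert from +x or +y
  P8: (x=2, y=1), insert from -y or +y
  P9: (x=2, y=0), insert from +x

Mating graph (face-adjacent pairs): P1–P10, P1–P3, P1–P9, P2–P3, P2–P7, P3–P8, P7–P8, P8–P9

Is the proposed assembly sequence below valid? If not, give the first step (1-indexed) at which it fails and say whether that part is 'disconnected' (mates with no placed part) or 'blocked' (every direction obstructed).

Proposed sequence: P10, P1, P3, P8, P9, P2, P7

Valid

1. P10@(0, 0) [+x clear] — {P10}
2. P1@(1, 0) [+y clear] — {P1, P10}
3. P3@(1, 1) [+y clear] — {P1, P10, P3}
4. P8@(2, 1) [-y clear] — {P1, P10, P3, P8}
5. P9@(2, 0) [+x clear] — {P1, P10, P3, P8, P9}
6. P2@(1, 2) [-x clear] — {P1, P10, P2, P3, P8, P9}
7. P7@(2, 2) [+x clear] — {P1, P10, P2, P3, P7, P8, P9}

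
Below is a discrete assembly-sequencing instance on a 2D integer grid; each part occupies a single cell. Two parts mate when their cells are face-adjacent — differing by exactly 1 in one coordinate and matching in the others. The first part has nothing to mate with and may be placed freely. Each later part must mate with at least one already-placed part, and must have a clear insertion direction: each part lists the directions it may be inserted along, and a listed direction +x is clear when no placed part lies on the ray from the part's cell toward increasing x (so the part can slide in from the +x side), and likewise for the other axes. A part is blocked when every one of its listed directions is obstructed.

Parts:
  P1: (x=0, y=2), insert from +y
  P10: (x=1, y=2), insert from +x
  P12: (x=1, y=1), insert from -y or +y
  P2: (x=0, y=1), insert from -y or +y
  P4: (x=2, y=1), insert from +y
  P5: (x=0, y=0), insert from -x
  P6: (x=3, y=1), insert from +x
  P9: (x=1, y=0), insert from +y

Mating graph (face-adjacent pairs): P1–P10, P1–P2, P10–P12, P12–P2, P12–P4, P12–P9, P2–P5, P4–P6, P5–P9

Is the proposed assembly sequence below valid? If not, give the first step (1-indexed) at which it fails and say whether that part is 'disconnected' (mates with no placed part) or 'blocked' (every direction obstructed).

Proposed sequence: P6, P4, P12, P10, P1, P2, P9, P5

1. P6@(3, 1) [+x clear] — {P6}
2. P4@(2, 1) [+y clear] — {P4, P6}
3. P12@(1, 1) [-y clear] — {P12, P4, P6}
4. P10@(1, 2) [+x clear] — {P10, P12, P4, P6}
5. P1@(0, 2) [+y clear] — {P1, P10, P12, P4, P6}
6. P2@(0, 1) [-y clear] — {P1, P10, P12, P2, P4, P6}
7. P9@(1, 0) — +y all obstructed ⇒ blocked

Invalid at step 7 (blocked)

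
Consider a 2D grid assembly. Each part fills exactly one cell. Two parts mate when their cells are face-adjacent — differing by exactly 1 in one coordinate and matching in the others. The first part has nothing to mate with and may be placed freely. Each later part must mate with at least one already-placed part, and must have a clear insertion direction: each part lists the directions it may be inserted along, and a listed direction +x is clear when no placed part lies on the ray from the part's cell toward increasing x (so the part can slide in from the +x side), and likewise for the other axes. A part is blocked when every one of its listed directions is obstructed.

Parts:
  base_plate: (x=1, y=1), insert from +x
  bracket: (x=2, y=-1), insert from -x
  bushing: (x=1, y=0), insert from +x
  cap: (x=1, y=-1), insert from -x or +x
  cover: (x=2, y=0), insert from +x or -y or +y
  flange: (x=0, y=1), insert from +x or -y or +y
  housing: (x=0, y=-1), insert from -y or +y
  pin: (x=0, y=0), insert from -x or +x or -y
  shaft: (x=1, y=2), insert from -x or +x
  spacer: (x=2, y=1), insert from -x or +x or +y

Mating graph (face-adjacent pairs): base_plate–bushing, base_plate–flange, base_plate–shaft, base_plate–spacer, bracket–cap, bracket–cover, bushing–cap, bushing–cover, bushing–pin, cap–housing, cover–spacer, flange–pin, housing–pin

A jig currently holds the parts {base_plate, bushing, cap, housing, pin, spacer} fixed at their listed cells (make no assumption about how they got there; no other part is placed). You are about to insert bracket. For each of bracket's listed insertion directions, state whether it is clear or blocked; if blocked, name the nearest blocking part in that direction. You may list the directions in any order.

-x: blocked by cap

-x: nearest on ray is cap@(1, -1) ⇒ blocked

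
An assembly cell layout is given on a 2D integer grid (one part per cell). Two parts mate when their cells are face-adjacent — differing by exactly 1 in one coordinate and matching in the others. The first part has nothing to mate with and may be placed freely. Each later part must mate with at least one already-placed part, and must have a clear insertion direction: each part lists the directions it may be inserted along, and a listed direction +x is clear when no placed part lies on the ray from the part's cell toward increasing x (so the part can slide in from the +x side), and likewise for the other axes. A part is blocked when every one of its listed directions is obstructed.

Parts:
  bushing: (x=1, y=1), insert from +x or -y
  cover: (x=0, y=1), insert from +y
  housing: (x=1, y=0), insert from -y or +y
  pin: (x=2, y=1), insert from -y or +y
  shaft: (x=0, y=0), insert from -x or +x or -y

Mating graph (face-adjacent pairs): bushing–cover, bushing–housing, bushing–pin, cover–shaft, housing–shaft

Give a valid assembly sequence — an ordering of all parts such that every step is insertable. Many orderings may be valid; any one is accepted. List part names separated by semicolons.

1. housing@(1, 0) [-y clear] — {housing}
2. shaft@(0, 0) [-x clear] — {housing, shaft}
3. cover@(0, 1) [+y clear] — {cover, housing, shaft}
4. bushing@(1, 1) [+x clear] — {bushing, cover, housing, shaft}
5. pin@(2, 1) [-y clear] — {bushing, cover, housing, pin, shaft}

housing; shaft; cover; bushing; pin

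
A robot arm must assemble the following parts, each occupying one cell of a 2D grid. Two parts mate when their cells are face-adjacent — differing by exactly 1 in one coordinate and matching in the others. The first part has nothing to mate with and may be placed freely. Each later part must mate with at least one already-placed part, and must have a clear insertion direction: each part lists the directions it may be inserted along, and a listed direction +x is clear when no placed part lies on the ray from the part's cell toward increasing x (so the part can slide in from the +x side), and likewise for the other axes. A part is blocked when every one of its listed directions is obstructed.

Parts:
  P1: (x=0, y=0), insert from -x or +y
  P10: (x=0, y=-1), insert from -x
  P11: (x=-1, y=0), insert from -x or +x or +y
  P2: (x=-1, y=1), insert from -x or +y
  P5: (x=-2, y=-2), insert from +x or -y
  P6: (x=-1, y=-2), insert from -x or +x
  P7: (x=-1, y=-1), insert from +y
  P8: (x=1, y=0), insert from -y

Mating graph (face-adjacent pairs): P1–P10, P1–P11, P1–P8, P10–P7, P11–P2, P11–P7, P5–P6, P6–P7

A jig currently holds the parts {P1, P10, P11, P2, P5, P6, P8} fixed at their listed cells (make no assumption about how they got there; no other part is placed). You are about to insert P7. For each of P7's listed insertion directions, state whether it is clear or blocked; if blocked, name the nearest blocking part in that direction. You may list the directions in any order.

+y: nearest on ray is P11@(-1, 0) ⇒ blocked

+y: blocked by P11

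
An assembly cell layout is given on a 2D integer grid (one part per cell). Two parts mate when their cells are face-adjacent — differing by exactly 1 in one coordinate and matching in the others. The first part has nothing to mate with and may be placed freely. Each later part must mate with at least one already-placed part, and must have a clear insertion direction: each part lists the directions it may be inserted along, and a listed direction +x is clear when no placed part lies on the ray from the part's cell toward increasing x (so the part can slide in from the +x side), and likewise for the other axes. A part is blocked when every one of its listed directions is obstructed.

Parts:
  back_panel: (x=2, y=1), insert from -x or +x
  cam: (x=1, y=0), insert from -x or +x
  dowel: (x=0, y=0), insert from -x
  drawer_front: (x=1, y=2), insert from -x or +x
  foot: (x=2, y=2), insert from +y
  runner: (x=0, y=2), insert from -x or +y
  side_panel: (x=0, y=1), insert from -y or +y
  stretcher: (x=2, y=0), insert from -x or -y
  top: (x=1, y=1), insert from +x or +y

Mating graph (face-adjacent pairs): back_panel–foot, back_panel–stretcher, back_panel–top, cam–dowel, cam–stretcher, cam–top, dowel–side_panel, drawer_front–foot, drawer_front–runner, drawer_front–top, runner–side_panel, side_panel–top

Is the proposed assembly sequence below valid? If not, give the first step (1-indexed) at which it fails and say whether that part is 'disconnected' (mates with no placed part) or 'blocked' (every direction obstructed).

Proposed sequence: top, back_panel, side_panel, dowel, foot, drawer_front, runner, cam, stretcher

Valid

1. top@(1, 1) [+x clear] — {top}
2. back_panel@(2, 1) [+x clear] — {back_panel, top}
3. side_panel@(0, 1) [-y clear] — {back_panel, side_panel, top}
4. dowel@(0, 0) [-x clear] — {back_panel, dowel, side_panel, top}
5. foot@(2, 2) [+y clear] — {back_panel, dowel, foot, side_panel, top}
6. drawer_front@(1, 2) [-x clear] — {back_panel, dowel, drawer_front, foot, side_panel, top}
7. runner@(0, 2) [-x clear] — {back_panel, dowel, drawer_front, foot, runner, side_panel, top}
8. cam@(1, 0) [+x clear] — {back_panel, cam, dowel, drawer_front, foot, runner, side_panel, top}
9. stretcher@(2, 0) [-y clear] — {back_panel, cam, dowel, drawer_front, foot, runner, side_panel, stretcher, top}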